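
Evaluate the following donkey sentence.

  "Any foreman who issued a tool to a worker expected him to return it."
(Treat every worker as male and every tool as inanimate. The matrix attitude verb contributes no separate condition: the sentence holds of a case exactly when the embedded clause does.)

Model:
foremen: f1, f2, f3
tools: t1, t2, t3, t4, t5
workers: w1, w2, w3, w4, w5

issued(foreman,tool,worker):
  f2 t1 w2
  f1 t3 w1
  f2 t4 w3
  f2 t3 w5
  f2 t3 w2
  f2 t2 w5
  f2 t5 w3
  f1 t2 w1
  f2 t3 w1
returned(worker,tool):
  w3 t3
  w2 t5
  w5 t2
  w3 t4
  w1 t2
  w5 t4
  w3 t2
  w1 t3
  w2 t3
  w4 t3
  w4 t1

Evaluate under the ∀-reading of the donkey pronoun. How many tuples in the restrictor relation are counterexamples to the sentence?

3

"him" takes "a worker" as antecedent and "it" takes "a tool"; both are donkey pronouns co-varying with the restrictor.
Strong reading: for every (f,t,w) with issued(f,t,w), returned(w,t).
Restrictor triples: (f1,t2,w1)→returned(w1,t2) ✓  (f1,t3,w1)→returned(w1,t3) ✓  (f2,t1,w2)→returned(w2,t1) ✗  (f2,t2,w5)→returned(w5,t2) ✓  (f2,t3,w1)→returned(w1,t3) ✓  (f2,t3,w2)→returned(w2,t3) ✓  (f2,t3,w5)→returned(w5,t3) ✗  (f2,t4,w3)→returned(w3,t4) ✓  (f2,t5,w3)→returned(w3,t5) ✗
Counterexamples (restrictor triples failing the scope): 3.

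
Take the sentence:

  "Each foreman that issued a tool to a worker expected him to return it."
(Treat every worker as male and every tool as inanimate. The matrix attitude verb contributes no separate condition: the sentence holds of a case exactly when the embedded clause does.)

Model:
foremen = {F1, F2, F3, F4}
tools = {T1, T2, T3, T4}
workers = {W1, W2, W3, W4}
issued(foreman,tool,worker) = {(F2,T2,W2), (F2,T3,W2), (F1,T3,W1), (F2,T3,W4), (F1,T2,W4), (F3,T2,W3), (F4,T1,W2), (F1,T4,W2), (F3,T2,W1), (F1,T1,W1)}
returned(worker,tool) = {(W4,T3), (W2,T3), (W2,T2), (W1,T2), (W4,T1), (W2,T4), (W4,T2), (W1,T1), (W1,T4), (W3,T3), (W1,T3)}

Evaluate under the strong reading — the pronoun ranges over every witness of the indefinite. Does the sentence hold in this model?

"him" takes "a worker" as antecedent and "it" takes "a tool"; both are donkey pronouns co-varying with the restrictor.
Strong reading: for every (f,t,w) with issued(f,t,w), returned(w,t).
Restrictor triples: (F1,T1,W1)→returned(W1,T1) ✓  (F1,T2,W4)→returned(W4,T2) ✓  (F1,T3,W1)→returned(W1,T3) ✓  (F1,T4,W2)→returned(W2,T4) ✓  (F2,T2,W2)→returned(W2,T2) ✓  (F2,T3,W2)→returned(W2,T3) ✓  (F2,T3,W4)→returned(W4,T3) ✓  (F3,T2,W1)→returned(W1,T2) ✓  (F3,T2,W3)→returned(W3,T2) ✗  (F4,T1,W2)→returned(W2,T1) ✗
Counterexample: (F3,T2,W3) — returned(W3,T2) does not hold.

False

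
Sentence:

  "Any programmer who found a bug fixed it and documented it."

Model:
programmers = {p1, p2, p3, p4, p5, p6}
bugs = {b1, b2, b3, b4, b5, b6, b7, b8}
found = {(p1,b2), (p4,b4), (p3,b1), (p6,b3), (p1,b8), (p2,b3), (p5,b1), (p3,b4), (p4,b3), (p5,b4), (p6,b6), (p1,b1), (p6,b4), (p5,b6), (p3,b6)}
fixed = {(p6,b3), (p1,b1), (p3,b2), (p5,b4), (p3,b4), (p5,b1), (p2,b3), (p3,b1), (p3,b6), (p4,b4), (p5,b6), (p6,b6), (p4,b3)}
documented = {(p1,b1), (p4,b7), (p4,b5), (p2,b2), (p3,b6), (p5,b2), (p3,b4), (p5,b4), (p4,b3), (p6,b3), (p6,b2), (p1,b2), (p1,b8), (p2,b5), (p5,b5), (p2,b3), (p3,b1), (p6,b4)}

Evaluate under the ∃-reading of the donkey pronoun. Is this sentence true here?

"it" takes "a bug" as antecedent — a donkey pronoun bound across the clause boundary.
Weak reading: every programmer p with some found-bug has at least one found-bug b such that fixed(p,b) ∧ documented(p,b).
Per programmer: p1:✓  p2:✓  p3:✓  p4:✓  p5:✓  p6:✓
Every programmer in the restrictor has a witness.

True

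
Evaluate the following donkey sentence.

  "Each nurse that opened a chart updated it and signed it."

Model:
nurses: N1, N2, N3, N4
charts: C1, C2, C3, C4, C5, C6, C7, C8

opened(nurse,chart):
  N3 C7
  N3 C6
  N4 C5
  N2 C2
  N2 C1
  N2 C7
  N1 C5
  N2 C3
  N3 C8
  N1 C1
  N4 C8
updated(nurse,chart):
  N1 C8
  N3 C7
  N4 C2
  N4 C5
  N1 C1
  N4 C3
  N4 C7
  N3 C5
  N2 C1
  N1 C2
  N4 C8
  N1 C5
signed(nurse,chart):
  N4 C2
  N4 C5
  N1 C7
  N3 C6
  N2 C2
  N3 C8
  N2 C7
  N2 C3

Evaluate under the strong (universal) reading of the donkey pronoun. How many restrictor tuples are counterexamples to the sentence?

"it" takes "a chart" as antecedent — a donkey pronoun bound across the clause boundary.
Strong reading: for every (n,c) with opened(n,c), updated(n,c) ∧ signed(n,c).
Restrictor pairs: (N1,C1) ✗  (N1,C5) ✗  (N2,C1) ✗  (N2,C2) ✗  (N2,C3) ✗  (N2,C7) ✗  (N3,C6) ✗  (N3,C7) ✗  (N3,C8) ✗  (N4,C5) ✓  (N4,C8) ✗
Counterexamples (restrictor pairs failing the scope): 10.

10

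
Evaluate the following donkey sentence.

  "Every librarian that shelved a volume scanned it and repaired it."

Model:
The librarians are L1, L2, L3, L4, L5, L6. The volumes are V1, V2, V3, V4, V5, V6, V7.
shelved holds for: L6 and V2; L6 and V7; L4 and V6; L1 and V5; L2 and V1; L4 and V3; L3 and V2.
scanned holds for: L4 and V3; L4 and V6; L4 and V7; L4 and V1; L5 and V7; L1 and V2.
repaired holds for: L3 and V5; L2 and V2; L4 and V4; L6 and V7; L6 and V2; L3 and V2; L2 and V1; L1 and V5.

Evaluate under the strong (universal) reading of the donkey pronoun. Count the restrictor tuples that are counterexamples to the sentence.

7

"it" takes "a volume" as antecedent — a donkey pronoun bound across the clause boundary.
Strong reading: for every (l,v) with shelved(l,v), scanned(l,v) ∧ repaired(l,v).
Restrictor pairs: (L1,V5) ✗  (L2,V1) ✗  (L3,V2) ✗  (L4,V3) ✗  (L4,V6) ✗  (L6,V2) ✗  (L6,V7) ✗
Counterexamples (restrictor pairs failing the scope): 7.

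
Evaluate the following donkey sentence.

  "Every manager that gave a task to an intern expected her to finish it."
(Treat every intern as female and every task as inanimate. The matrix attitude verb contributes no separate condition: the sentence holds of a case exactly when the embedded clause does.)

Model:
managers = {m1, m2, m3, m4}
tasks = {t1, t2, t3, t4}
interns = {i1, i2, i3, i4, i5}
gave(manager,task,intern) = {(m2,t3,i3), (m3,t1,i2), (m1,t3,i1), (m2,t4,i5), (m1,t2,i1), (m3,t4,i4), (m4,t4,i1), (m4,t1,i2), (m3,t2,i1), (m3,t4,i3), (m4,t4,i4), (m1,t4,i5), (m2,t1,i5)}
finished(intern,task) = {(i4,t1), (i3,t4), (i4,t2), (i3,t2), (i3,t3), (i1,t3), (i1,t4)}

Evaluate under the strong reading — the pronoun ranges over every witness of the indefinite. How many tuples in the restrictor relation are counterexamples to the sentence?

9

"her" takes "an intern" as antecedent and "it" takes "a task"; both are donkey pronouns co-varying with the restrictor.
Strong reading: for every (m,t,i) with gave(m,t,i), finished(i,t).
Restrictor triples: (m1,t2,i1)→finished(i1,t2) ✗  (m1,t3,i1)→finished(i1,t3) ✓  (m1,t4,i5)→finished(i5,t4) ✗  (m2,t1,i5)→finished(i5,t1) ✗  (m2,t3,i3)→finished(i3,t3) ✓  (m2,t4,i5)→finished(i5,t4) ✗  (m3,t1,i2)→finished(i2,t1) ✗  (m3,t2,i1)→finished(i1,t2) ✗  (m3,t4,i3)→finished(i3,t4) ✓  (m3,t4,i4)→finished(i4,t4) ✗  (m4,t1,i2)→finished(i2,t1) ✗  (m4,t4,i1)→finished(i1,t4) ✓  (m4,t4,i4)→finished(i4,t4) ✗
Counterexamples (restrictor triples failing the scope): 9.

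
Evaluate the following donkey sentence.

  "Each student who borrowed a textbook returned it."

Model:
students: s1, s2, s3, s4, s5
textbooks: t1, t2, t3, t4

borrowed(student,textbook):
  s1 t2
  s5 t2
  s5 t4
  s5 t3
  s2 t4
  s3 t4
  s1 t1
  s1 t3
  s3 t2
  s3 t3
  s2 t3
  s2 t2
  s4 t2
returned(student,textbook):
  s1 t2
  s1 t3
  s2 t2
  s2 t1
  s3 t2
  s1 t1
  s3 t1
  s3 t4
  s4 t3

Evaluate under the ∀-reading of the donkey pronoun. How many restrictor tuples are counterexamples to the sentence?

7

"it" takes "a textbook" as antecedent — a donkey pronoun bound across the clause boundary.
Strong reading: for every (s,t) with borrowed(s,t), returned(s,t).
Restrictor pairs: (s1,t1) ✓  (s1,t2) ✓  (s1,t3) ✓  (s2,t2) ✓  (s2,t3) ✗  (s2,t4) ✗  (s3,t2) ✓  (s3,t3) ✗  (s3,t4) ✓  (s4,t2) ✗  (s5,t2) ✗  (s5,t3) ✗  (s5,t4) ✗
Counterexamples (restrictor pairs failing the scope): 7.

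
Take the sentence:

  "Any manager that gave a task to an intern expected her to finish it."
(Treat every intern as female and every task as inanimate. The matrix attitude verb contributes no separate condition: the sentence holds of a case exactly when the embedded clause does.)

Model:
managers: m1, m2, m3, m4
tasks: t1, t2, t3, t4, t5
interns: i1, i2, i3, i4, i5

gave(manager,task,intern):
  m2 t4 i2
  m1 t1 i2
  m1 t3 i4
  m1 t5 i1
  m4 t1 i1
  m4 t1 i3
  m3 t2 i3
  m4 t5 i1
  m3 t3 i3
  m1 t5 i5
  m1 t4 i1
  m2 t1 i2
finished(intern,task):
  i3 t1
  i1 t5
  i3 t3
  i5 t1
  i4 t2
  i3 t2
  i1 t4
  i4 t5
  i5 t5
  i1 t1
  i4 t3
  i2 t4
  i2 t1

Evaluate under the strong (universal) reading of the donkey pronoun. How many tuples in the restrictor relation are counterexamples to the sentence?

0

"her" takes "an intern" as antecedent and "it" takes "a task"; both are donkey pronouns co-varying with the restrictor.
Strong reading: for every (m,t,i) with gave(m,t,i), finished(i,t).
Restrictor triples: (m1,t1,i2)→finished(i2,t1) ✓  (m1,t3,i4)→finished(i4,t3) ✓  (m1,t4,i1)→finished(i1,t4) ✓  (m1,t5,i1)→finished(i1,t5) ✓  (m1,t5,i5)→finished(i5,t5) ✓  (m2,t1,i2)→finished(i2,t1) ✓  (m2,t4,i2)→finished(i2,t4) ✓  (m3,t2,i3)→finished(i3,t2) ✓  (m3,t3,i3)→finished(i3,t3) ✓  (m4,t1,i1)→finished(i1,t1) ✓  (m4,t1,i3)→finished(i3,t1) ✓  (m4,t5,i1)→finished(i1,t5) ✓
Counterexamples (restrictor triples failing the scope): 0.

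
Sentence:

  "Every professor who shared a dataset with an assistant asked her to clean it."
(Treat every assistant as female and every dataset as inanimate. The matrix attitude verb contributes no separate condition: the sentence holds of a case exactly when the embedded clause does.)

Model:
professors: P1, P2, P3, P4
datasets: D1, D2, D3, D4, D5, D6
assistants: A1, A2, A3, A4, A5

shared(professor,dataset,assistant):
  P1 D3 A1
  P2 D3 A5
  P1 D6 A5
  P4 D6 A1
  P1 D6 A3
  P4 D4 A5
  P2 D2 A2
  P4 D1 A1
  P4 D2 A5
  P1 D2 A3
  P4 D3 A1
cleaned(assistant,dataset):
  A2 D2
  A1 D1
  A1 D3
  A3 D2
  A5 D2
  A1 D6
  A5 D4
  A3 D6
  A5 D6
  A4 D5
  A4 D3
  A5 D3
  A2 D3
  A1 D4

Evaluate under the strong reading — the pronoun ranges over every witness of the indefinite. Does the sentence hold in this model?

True

"her" takes "an assistant" as antecedent and "it" takes "a dataset"; both are donkey pronouns co-varying with the restrictor.
Strong reading: for every (p,d,a) with shared(p,d,a), cleaned(a,d).
Restrictor triples: (P1,D2,A3)→cleaned(A3,D2) ✓  (P1,D3,A1)→cleaned(A1,D3) ✓  (P1,D6,A3)→cleaned(A3,D6) ✓  (P1,D6,A5)→cleaned(A5,D6) ✓  (P2,D2,A2)→cleaned(A2,D2) ✓  (P2,D3,A5)→cleaned(A5,D3) ✓  (P4,D1,A1)→cleaned(A1,D1) ✓  (P4,D2,A5)→cleaned(A5,D2) ✓  (P4,D3,A1)→cleaned(A1,D3) ✓  (P4,D4,A5)→cleaned(A5,D4) ✓  (P4,D6,A1)→cleaned(A1,D6) ✓
Every restrictor triple satisfies the scope.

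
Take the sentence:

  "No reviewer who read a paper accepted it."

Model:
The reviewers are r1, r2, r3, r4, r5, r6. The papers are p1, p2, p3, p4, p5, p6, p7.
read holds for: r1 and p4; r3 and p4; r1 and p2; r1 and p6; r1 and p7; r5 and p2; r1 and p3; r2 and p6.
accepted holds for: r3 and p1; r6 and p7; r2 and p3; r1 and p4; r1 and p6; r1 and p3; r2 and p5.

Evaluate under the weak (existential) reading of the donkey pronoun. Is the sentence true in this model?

"it" takes "a paper" as antecedent — a donkey pronoun bound across the clause boundary.
Truth condition: for no (r,p) with read(r,p) does accepted(r,p) hold.
Restrictor pairs — does the scope hold? (r1,p2):fails  (r1,p3):holds  (r1,p4):holds  (r1,p6):holds  (r1,p7):fails  (r2,p6):fails  (r3,p4):fails  (r5,p2):fails
Scope holds for 3 pair(s), so the sentence is false.

False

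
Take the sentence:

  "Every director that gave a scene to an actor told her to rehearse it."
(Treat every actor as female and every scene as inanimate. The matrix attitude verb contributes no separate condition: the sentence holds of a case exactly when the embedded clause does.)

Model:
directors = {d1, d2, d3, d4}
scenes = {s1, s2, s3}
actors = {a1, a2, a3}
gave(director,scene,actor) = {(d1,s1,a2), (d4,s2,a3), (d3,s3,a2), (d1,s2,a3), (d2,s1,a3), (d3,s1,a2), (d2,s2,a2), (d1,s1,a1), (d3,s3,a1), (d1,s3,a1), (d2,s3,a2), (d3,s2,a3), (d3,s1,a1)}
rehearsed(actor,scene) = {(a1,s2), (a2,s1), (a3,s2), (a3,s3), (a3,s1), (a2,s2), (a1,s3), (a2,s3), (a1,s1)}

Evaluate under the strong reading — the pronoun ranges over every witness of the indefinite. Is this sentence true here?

True

"her" takes "an actor" as antecedent and "it" takes "a scene"; both are donkey pronouns co-varying with the restrictor.
Strong reading: for every (d,s,a) with gave(d,s,a), rehearsed(a,s).
Restrictor triples: (d1,s1,a1)→rehearsed(a1,s1) ✓  (d1,s1,a2)→rehearsed(a2,s1) ✓  (d1,s2,a3)→rehearsed(a3,s2) ✓  (d1,s3,a1)→rehearsed(a1,s3) ✓  (d2,s1,a3)→rehearsed(a3,s1) ✓  (d2,s2,a2)→rehearsed(a2,s2) ✓  (d2,s3,a2)→rehearsed(a2,s3) ✓  (d3,s1,a1)→rehearsed(a1,s1) ✓  (d3,s1,a2)→rehearsed(a2,s1) ✓  (d3,s2,a3)→rehearsed(a3,s2) ✓  (d3,s3,a1)→rehearsed(a1,s3) ✓  (d3,s3,a2)→rehearsed(a2,s3) ✓  (d4,s2,a3)→rehearsed(a3,s2) ✓
Every restrictor triple satisfies the scope.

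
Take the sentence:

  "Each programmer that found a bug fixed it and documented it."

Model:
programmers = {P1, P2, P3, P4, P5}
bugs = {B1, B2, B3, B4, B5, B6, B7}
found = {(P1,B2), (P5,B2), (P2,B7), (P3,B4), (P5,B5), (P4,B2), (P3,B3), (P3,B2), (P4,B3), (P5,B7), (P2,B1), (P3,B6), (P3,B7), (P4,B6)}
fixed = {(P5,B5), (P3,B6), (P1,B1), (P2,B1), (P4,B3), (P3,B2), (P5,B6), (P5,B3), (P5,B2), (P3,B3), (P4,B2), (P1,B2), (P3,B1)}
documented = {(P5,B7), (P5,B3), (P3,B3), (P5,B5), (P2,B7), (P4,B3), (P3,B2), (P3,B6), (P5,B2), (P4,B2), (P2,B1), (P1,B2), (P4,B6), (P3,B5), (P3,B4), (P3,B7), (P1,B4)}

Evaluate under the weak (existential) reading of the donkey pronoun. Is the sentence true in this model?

True

"it" takes "a bug" as antecedent — a donkey pronoun bound across the clause boundary.
Weak reading: every programmer p with some found-bug has at least one found-bug b such that fixed(p,b) ∧ documented(p,b).
Per programmer: P1:✓  P2:✓  P3:✓  P4:✓  P5:✓
Every programmer in the restrictor has a witness.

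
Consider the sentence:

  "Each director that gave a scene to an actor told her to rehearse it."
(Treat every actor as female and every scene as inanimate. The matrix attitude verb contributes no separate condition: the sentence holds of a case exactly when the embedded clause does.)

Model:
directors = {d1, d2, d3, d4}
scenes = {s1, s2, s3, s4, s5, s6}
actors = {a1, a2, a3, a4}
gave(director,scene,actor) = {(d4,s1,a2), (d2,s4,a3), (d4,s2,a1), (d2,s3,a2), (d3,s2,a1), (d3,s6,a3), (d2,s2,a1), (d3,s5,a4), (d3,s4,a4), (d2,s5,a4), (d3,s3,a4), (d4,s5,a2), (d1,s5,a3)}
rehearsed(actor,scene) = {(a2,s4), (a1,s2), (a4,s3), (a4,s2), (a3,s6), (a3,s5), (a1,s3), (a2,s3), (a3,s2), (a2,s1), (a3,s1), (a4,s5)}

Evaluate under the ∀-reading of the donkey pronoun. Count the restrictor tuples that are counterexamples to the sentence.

3

"her" takes "an actor" as antecedent and "it" takes "a scene"; both are donkey pronouns co-varying with the restrictor.
Strong reading: for every (d,s,a) with gave(d,s,a), rehearsed(a,s).
Restrictor triples: (d1,s5,a3)→rehearsed(a3,s5) ✓  (d2,s2,a1)→rehearsed(a1,s2) ✓  (d2,s3,a2)→rehearsed(a2,s3) ✓  (d2,s4,a3)→rehearsed(a3,s4) ✗  (d2,s5,a4)→rehearsed(a4,s5) ✓  (d3,s2,a1)→rehearsed(a1,s2) ✓  (d3,s3,a4)→rehearsed(a4,s3) ✓  (d3,s4,a4)→rehearsed(a4,s4) ✗  (d3,s5,a4)→rehearsed(a4,s5) ✓  (d3,s6,a3)→rehearsed(a3,s6) ✓  (d4,s1,a2)→rehearsed(a2,s1) ✓  (d4,s2,a1)→rehearsed(a1,s2) ✓  (d4,s5,a2)→rehearsed(a2,s5) ✗
Counterexamples (restrictor triples failing the scope): 3.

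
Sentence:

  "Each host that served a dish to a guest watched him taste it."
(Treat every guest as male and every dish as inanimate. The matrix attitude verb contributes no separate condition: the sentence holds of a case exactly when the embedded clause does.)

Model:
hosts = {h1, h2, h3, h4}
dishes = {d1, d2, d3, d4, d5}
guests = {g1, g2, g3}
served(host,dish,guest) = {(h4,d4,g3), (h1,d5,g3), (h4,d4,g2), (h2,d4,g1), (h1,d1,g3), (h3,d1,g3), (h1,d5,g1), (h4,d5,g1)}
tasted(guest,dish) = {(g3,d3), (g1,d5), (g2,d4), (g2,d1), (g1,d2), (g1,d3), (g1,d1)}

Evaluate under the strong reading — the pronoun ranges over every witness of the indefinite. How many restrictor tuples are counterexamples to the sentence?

5

"him" takes "a guest" as antecedent and "it" takes "a dish"; both are donkey pronouns co-varying with the restrictor.
Strong reading: for every (h,d,g) with served(h,d,g), tasted(g,d).
Restrictor triples: (h1,d1,g3)→tasted(g3,d1) ✗  (h1,d5,g1)→tasted(g1,d5) ✓  (h1,d5,g3)→tasted(g3,d5) ✗  (h2,d4,g1)→tasted(g1,d4) ✗  (h3,d1,g3)→tasted(g3,d1) ✗  (h4,d4,g2)→tasted(g2,d4) ✓  (h4,d4,g3)→tasted(g3,d4) ✗  (h4,d5,g1)→tasted(g1,d5) ✓
Counterexamples (restrictor triples failing the scope): 5.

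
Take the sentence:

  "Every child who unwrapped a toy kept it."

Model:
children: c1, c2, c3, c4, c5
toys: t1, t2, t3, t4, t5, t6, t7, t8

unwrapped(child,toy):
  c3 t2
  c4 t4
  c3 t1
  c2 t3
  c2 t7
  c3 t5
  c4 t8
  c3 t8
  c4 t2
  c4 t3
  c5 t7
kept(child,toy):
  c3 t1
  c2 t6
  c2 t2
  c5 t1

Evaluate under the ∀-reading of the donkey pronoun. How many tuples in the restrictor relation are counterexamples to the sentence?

"it" takes "a toy" as antecedent — a donkey pronoun bound across the clause boundary.
Strong reading: for every (c,t) with unwrapped(c,t), kept(c,t).
Restrictor pairs: (c2,t3) ✗  (c2,t7) ✗  (c3,t1) ✓  (c3,t2) ✗  (c3,t5) ✗  (c3,t8) ✗  (c4,t2) ✗  (c4,t3) ✗  (c4,t4) ✗  (c4,t8) ✗  (c5,t7) ✗
Counterexamples (restrictor pairs failing the scope): 10.

10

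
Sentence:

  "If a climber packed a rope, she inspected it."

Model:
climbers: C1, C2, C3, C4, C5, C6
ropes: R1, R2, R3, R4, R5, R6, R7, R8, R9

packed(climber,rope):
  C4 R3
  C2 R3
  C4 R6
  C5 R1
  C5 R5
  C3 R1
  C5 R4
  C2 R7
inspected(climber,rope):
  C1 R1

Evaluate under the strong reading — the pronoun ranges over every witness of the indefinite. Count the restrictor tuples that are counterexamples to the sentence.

8

"it" takes "a rope" as antecedent — a donkey pronoun bound across the clause boundary.
Strong reading: for every (c,r) with packed(c,r), inspected(c,r).
Restrictor pairs: (C2,R3) ✗  (C2,R7) ✗  (C3,R1) ✗  (C4,R3) ✗  (C4,R6) ✗  (C5,R1) ✗  (C5,R4) ✗  (C5,R5) ✗
Counterexamples (restrictor pairs failing the scope): 8.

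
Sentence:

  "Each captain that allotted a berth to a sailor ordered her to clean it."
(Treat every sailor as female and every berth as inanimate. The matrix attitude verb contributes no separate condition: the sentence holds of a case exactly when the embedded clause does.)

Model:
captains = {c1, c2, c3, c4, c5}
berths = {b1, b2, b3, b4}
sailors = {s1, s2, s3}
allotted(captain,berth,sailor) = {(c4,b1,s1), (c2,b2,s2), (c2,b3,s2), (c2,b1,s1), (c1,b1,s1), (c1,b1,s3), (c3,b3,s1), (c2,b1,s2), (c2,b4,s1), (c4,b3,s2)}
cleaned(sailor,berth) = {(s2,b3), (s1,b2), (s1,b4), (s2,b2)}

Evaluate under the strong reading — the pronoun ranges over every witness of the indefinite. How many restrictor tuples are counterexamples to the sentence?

"her" takes "a sailor" as antecedent and "it" takes "a berth"; both are donkey pronouns co-varying with the restrictor.
Strong reading: for every (c,b,s) with allotted(c,b,s), cleaned(s,b).
Restrictor triples: (c1,b1,s1)→cleaned(s1,b1) ✗  (c1,b1,s3)→cleaned(s3,b1) ✗  (c2,b1,s1)→cleaned(s1,b1) ✗  (c2,b1,s2)→cleaned(s2,b1) ✗  (c2,b2,s2)→cleaned(s2,b2) ✓  (c2,b3,s2)→cleaned(s2,b3) ✓  (c2,b4,s1)→cleaned(s1,b4) ✓  (c3,b3,s1)→cleaned(s1,b3) ✗  (c4,b1,s1)→cleaned(s1,b1) ✗  (c4,b3,s2)→cleaned(s2,b3) ✓
Counterexamples (restrictor triples failing the scope): 6.

6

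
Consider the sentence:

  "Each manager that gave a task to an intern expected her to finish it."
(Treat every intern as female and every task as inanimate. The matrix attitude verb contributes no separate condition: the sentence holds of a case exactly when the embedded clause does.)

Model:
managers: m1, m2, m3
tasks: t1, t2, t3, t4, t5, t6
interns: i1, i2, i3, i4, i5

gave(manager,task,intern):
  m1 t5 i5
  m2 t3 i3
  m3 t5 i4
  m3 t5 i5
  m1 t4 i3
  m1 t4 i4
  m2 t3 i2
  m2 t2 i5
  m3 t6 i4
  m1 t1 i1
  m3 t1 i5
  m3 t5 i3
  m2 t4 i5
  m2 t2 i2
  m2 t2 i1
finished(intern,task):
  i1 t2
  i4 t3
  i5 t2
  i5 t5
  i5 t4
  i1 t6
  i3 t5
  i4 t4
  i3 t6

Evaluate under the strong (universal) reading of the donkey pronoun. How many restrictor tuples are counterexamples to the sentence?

"her" takes "an intern" as antecedent and "it" takes "a task"; both are donkey pronouns co-varying with the restrictor.
Strong reading: for every (m,t,i) with gave(m,t,i), finished(i,t).
Restrictor triples: (m1,t1,i1)→finished(i1,t1) ✗  (m1,t4,i3)→finished(i3,t4) ✗  (m1,t4,i4)→finished(i4,t4) ✓  (m1,t5,i5)→finished(i5,t5) ✓  (m2,t2,i1)→finished(i1,t2) ✓  (m2,t2,i2)→finished(i2,t2) ✗  (m2,t2,i5)→finished(i5,t2) ✓  (m2,t3,i2)→finished(i2,t3) ✗  (m2,t3,i3)→finished(i3,t3) ✗  (m2,t4,i5)→finished(i5,t4) ✓  (m3,t1,i5)→finished(i5,t1) ✗  (m3,t5,i3)→finished(i3,t5) ✓  (m3,t5,i4)→finished(i4,t5) ✗  (m3,t5,i5)→finished(i5,t5) ✓  (m3,t6,i4)→finished(i4,t6) ✗
Counterexamples (restrictor triples failing the scope): 8.

8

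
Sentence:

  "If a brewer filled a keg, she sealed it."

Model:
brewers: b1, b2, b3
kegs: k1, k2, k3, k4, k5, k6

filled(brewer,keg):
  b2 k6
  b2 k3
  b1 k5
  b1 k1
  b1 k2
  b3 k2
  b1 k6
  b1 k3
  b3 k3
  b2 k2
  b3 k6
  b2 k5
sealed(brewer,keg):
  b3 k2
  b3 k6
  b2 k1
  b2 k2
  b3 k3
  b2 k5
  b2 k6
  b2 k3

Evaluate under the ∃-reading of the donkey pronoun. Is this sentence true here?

False

"it" takes "a keg" as antecedent — a donkey pronoun bound across the clause boundary.
Weak reading: every brewer b with some filled-keg has at least one filled-keg k such that sealed(b,k).
Per brewer: b1:✗  b2:✓  b3:✓
b1 has no witness among its filled-kegs.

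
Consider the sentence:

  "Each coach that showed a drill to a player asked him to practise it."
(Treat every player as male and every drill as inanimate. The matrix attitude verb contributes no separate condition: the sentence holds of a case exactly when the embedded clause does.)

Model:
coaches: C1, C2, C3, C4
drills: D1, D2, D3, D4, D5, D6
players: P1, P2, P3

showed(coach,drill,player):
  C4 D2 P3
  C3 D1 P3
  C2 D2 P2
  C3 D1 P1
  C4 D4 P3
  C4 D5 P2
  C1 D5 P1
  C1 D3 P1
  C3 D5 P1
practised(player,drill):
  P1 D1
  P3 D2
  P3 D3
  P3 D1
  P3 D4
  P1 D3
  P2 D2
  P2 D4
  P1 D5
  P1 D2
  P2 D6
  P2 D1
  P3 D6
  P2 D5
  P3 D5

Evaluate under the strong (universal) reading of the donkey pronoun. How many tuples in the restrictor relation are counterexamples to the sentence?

0

"him" takes "a player" as antecedent and "it" takes "a drill"; both are donkey pronouns co-varying with the restrictor.
Strong reading: for every (c,d,p) with showed(c,d,p), practised(p,d).
Restrictor triples: (C1,D3,P1)→practised(P1,D3) ✓  (C1,D5,P1)→practised(P1,D5) ✓  (C2,D2,P2)→practised(P2,D2) ✓  (C3,D1,P1)→practised(P1,D1) ✓  (C3,D1,P3)→practised(P3,D1) ✓  (C3,D5,P1)→practised(P1,D5) ✓  (C4,D2,P3)→practised(P3,D2) ✓  (C4,D4,P3)→practised(P3,D4) ✓  (C4,D5,P2)→practised(P2,D5) ✓
Counterexamples (restrictor triples failing the scope): 0.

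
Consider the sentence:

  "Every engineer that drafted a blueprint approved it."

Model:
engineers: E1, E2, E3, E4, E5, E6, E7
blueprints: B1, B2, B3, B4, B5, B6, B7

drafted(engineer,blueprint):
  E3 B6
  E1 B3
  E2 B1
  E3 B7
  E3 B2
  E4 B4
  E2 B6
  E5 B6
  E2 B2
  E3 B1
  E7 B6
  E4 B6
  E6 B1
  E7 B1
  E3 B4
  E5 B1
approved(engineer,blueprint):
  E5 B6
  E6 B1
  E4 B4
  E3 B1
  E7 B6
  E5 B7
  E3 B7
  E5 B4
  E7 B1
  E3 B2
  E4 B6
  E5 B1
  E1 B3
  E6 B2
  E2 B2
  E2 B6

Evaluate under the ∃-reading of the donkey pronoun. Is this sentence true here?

"it" takes "a blueprint" as antecedent — a donkey pronoun bound across the clause boundary.
Weak reading: every engineer e with some drafted-blueprint has at least one drafted-blueprint b such that approved(e,b).
Per engineer: E1:✓  E2:✓  E3:✓  E4:✓  E5:✓  E6:✓  E7:✓
Every engineer in the restrictor has a witness.

True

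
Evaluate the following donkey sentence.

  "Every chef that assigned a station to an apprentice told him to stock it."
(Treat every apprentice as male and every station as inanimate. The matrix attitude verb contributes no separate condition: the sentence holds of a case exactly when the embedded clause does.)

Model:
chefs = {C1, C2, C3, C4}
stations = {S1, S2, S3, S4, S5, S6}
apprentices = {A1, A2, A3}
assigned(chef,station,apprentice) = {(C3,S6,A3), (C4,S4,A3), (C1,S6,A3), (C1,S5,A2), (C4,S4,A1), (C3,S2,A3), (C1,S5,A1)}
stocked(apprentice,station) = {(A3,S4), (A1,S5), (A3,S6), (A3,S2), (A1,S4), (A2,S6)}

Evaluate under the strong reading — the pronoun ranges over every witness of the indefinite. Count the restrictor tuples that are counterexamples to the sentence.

"him" takes "an apprentice" as antecedent and "it" takes "a station"; both are donkey pronouns co-varying with the restrictor.
Strong reading: for every (c,s,a) with assigned(c,s,a), stocked(a,s).
Restrictor triples: (C1,S5,A1)→stocked(A1,S5) ✓  (C1,S5,A2)→stocked(A2,S5) ✗  (C1,S6,A3)→stocked(A3,S6) ✓  (C3,S2,A3)→stocked(A3,S2) ✓  (C3,S6,A3)→stocked(A3,S6) ✓  (C4,S4,A1)→stocked(A1,S4) ✓  (C4,S4,A3)→stocked(A3,S4) ✓
Counterexamples (restrictor triples failing the scope): 1.

1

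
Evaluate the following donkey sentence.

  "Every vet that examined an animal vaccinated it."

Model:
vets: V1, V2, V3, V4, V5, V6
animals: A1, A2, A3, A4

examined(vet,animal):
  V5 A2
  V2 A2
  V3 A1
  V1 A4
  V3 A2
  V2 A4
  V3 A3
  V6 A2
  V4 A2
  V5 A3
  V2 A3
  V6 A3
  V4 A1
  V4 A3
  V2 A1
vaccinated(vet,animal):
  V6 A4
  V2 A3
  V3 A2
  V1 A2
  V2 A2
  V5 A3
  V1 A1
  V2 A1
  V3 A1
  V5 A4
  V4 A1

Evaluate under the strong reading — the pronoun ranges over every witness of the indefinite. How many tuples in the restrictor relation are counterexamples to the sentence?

"it" takes "an animal" as antecedent — a donkey pronoun bound across the clause boundary.
Strong reading: for every (v,a) with examined(v,a), vaccinated(v,a).
Restrictor pairs: (V1,A4) ✗  (V2,A1) ✓  (V2,A2) ✓  (V2,A3) ✓  (V2,A4) ✗  (V3,A1) ✓  (V3,A2) ✓  (V3,A3) ✗  (V4,A1) ✓  (V4,A2) ✗  (V4,A3) ✗  (V5,A2) ✗  (V5,A3) ✓  (V6,A2) ✗  (V6,A3) ✗
Counterexamples (restrictor pairs failing the scope): 8.

8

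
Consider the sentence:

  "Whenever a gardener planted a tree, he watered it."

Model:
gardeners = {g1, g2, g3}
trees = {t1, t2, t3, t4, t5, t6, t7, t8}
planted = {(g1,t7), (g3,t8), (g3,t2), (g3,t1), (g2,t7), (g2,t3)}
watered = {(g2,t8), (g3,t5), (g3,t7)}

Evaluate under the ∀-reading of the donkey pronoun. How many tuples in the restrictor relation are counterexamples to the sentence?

"it" takes "a tree" as antecedent — a donkey pronoun bound across the clause boundary.
Strong reading: for every (g,t) with planted(g,t), watered(g,t).
Restrictor pairs: (g1,t7) ✗  (g2,t3) ✗  (g2,t7) ✗  (g3,t1) ✗  (g3,t2) ✗  (g3,t8) ✗
Counterexamples (restrictor pairs failing the scope): 6.

6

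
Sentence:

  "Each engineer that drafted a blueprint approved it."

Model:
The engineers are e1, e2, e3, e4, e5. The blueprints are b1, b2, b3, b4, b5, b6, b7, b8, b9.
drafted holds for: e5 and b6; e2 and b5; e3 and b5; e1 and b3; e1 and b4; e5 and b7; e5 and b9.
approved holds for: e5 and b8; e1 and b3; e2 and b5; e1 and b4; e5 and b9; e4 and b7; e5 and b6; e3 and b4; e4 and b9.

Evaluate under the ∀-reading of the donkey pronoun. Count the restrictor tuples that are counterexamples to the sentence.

"it" takes "a blueprint" as antecedent — a donkey pronoun bound across the clause boundary.
Strong reading: for every (e,b) with drafted(e,b), approved(e,b).
Restrictor pairs: (e1,b3) ✓  (e1,b4) ✓  (e2,b5) ✓  (e3,b5) ✗  (e5,b6) ✓  (e5,b7) ✗  (e5,b9) ✓
Counterexamples (restrictor pairs failing the scope): 2.

2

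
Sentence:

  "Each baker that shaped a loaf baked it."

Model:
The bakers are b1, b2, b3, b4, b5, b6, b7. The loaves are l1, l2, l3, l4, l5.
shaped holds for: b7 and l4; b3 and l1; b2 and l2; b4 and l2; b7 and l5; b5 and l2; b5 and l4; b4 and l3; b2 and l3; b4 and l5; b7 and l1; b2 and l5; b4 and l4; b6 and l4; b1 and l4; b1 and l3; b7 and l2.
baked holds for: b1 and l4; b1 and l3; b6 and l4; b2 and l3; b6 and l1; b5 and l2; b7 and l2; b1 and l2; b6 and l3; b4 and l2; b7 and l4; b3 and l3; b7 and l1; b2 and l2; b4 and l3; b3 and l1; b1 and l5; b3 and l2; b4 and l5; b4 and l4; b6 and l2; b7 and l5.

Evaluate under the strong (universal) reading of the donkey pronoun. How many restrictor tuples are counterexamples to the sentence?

2

"it" takes "a loaf" as antecedent — a donkey pronoun bound across the clause boundary.
Strong reading: for every (b,l) with shaped(b,l), baked(b,l).
Restrictor pairs: (b1,l3) ✓  (b1,l4) ✓  (b2,l2) ✓  (b2,l3) ✓  (b2,l5) ✗  (b3,l1) ✓  (b4,l2) ✓  (b4,l3) ✓  (b4,l4) ✓  (b4,l5) ✓  (b5,l2) ✓  (b5,l4) ✗  (b6,l4) ✓  (b7,l1) ✓  (b7,l2) ✓  (b7,l4) ✓  (b7,l5) ✓
Counterexamples (restrictor pairs failing the scope): 2.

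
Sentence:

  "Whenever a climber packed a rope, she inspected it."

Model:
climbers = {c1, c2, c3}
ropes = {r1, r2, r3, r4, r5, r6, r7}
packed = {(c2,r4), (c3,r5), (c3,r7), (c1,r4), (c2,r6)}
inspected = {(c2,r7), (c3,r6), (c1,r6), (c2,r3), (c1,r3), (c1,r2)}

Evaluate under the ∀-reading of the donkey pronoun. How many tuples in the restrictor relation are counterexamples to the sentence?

5

"it" takes "a rope" as antecedent — a donkey pronoun bound across the clause boundary.
Strong reading: for every (c,r) with packed(c,r), inspected(c,r).
Restrictor pairs: (c1,r4) ✗  (c2,r4) ✗  (c2,r6) ✗  (c3,r5) ✗  (c3,r7) ✗
Counterexamples (restrictor pairs failing the scope): 5.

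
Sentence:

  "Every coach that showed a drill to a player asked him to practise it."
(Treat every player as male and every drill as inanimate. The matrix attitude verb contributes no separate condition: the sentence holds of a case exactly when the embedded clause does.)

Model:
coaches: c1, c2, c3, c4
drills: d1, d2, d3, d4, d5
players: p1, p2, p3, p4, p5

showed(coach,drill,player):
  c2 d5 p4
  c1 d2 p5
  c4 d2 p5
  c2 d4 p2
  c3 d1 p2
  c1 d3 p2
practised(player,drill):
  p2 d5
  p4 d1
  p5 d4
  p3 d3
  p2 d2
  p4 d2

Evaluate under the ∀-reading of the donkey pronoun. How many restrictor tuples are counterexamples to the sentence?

6

"him" takes "a player" as antecedent and "it" takes "a drill"; both are donkey pronouns co-varying with the restrictor.
Strong reading: for every (c,d,p) with showed(c,d,p), practised(p,d).
Restrictor triples: (c1,d2,p5)→practised(p5,d2) ✗  (c1,d3,p2)→practised(p2,d3) ✗  (c2,d4,p2)→practised(p2,d4) ✗  (c2,d5,p4)→practised(p4,d5) ✗  (c3,d1,p2)→practised(p2,d1) ✗  (c4,d2,p5)→practised(p5,d2) ✗
Counterexamples (restrictor triples failing the scope): 6.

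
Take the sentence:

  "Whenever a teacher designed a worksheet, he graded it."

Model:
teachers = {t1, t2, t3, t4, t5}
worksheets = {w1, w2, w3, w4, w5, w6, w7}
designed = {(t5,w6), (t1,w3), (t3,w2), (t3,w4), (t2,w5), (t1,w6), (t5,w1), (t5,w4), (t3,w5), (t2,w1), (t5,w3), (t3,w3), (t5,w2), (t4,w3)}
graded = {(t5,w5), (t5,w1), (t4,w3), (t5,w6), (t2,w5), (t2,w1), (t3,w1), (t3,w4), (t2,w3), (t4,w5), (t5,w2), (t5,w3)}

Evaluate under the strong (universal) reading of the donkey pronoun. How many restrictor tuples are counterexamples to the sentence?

"it" takes "a worksheet" as antecedent — a donkey pronoun bound across the clause boundary.
Strong reading: for every (t,w) with designed(t,w), graded(t,w).
Restrictor pairs: (t1,w3) ✗  (t1,w6) ✗  (t2,w1) ✓  (t2,w5) ✓  (t3,w2) ✗  (t3,w3) ✗  (t3,w4) ✓  (t3,w5) ✗  (t4,w3) ✓  (t5,w1) ✓  (t5,w2) ✓  (t5,w3) ✓  (t5,w4) ✗  (t5,w6) ✓
Counterexamples (restrictor pairs failing the scope): 6.

6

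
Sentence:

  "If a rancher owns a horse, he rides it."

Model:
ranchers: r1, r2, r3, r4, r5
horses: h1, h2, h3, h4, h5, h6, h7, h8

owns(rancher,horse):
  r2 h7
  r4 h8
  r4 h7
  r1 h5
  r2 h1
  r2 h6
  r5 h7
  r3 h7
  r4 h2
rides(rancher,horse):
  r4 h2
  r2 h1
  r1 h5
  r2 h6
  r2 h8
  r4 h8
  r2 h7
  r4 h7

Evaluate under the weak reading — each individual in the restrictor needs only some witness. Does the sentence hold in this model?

False

"it" takes "a horse" as antecedent — a donkey pronoun bound across the clause boundary.
Weak reading: every rancher r with some owns-horse has at least one owns-horse h such that rides(r,h).
Per rancher: r1:✓  r2:✓  r3:✗  r4:✓  r5:✗
r3 has no witness among its owns-horses.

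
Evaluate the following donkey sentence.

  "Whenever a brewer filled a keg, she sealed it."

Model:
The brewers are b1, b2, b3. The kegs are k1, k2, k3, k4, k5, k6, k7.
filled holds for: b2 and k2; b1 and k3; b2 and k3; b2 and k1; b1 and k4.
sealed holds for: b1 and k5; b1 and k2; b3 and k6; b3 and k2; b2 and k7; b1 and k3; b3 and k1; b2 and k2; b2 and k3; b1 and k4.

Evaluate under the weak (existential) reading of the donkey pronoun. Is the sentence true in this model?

True

"it" takes "a keg" as antecedent — a donkey pronoun bound across the clause boundary.
Weak reading: every brewer b with some filled-keg has at least one filled-keg k such that sealed(b,k).
Per brewer: b1:✓  b2:✓
Every brewer in the restrictor has a witness.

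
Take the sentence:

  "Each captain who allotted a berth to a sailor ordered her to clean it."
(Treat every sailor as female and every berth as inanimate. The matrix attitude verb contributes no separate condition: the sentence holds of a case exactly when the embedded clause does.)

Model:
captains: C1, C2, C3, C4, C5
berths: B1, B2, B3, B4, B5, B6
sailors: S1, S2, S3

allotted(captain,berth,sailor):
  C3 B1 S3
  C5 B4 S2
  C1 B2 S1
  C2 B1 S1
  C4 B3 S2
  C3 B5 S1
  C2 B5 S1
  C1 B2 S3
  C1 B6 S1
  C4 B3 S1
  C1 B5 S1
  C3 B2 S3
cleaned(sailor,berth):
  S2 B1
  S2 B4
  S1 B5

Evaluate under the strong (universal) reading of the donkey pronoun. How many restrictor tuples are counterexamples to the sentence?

8

"her" takes "a sailor" as antecedent and "it" takes "a berth"; both are donkey pronouns co-varying with the restrictor.
Strong reading: for every (c,b,s) with allotted(c,b,s), cleaned(s,b).
Restrictor triples: (C1,B2,S1)→cleaned(S1,B2) ✗  (C1,B2,S3)→cleaned(S3,B2) ✗  (C1,B5,S1)→cleaned(S1,B5) ✓  (C1,B6,S1)→cleaned(S1,B6) ✗  (C2,B1,S1)→cleaned(S1,B1) ✗  (C2,B5,S1)→cleaned(S1,B5) ✓  (C3,B1,S3)→cleaned(S3,B1) ✗  (C3,B2,S3)→cleaned(S3,B2) ✗  (C3,B5,S1)→cleaned(S1,B5) ✓  (C4,B3,S1)→cleaned(S1,B3) ✗  (C4,B3,S2)→cleaned(S2,B3) ✗  (C5,B4,S2)→cleaned(S2,B4) ✓
Counterexamples (restrictor triples failing the scope): 8.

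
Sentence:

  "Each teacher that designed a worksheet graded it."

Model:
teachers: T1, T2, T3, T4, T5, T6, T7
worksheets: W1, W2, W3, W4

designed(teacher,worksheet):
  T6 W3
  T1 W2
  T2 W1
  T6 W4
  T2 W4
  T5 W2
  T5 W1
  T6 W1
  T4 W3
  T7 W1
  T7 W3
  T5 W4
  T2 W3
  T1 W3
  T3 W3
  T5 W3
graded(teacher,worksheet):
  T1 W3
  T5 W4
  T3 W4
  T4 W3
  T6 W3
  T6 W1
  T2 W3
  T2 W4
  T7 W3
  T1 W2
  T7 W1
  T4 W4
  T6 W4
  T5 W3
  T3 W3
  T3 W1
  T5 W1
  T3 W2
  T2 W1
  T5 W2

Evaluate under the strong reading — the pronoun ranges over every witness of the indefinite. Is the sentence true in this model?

True

"it" takes "a worksheet" as antecedent — a donkey pronoun bound across the clause boundary.
Strong reading: for every (t,w) with designed(t,w), graded(t,w).
Restrictor pairs: (T1,W2) ✓  (T1,W3) ✓  (T2,W1) ✓  (T2,W3) ✓  (T2,W4) ✓  (T3,W3) ✓  (T4,W3) ✓  (T5,W1) ✓  (T5,W2) ✓  (T5,W3) ✓  (T5,W4) ✓  (T6,W1) ✓  (T6,W3) ✓  (T6,W4) ✓  (T7,W1) ✓  (T7,W3) ✓
Every restrictor pair satisfies the scope.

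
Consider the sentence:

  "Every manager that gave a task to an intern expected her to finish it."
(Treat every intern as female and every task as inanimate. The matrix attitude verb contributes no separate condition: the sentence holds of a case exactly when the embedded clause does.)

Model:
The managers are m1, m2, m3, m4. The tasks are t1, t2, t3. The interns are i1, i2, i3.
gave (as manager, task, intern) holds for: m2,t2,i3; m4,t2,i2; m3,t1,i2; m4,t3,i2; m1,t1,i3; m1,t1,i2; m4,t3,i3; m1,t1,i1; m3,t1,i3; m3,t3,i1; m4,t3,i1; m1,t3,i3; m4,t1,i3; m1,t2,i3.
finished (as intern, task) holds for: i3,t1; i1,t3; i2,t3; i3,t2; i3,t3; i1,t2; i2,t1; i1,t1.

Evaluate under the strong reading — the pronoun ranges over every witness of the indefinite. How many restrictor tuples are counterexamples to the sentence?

1

"her" takes "an intern" as antecedent and "it" takes "a task"; both are donkey pronouns co-varying with the restrictor.
Strong reading: for every (m,t,i) with gave(m,t,i), finished(i,t).
Restrictor triples: (m1,t1,i1)→finished(i1,t1) ✓  (m1,t1,i2)→finished(i2,t1) ✓  (m1,t1,i3)→finished(i3,t1) ✓  (m1,t2,i3)→finished(i3,t2) ✓  (m1,t3,i3)→finished(i3,t3) ✓  (m2,t2,i3)→finished(i3,t2) ✓  (m3,t1,i2)→finished(i2,t1) ✓  (m3,t1,i3)→finished(i3,t1) ✓  (m3,t3,i1)→finished(i1,t3) ✓  (m4,t1,i3)→finished(i3,t1) ✓  (m4,t2,i2)→finished(i2,t2) ✗  (m4,t3,i1)→finished(i1,t3) ✓  (m4,t3,i2)→finished(i2,t3) ✓  (m4,t3,i3)→finished(i3,t3) ✓
Counterexamples (restrictor triples failing the scope): 1.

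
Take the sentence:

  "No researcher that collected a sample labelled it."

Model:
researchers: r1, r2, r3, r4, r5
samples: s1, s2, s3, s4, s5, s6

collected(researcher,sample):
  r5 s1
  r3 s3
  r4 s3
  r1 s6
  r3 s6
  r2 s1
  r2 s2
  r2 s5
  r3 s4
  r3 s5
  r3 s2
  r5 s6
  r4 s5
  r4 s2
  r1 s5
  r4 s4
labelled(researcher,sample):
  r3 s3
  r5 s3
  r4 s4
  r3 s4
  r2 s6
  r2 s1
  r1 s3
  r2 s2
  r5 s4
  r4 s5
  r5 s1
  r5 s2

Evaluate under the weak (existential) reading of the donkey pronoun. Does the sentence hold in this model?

False

"it" takes "a sample" as antecedent — a donkey pronoun bound across the clause boundary.
Truth condition: for no (r,s) with collected(r,s) does labelled(r,s) hold.
Restrictor pairs — does the scope hold? (r1,s5):fails  (r1,s6):fails  (r2,s1):holds  (r2,s2):holds  (r2,s5):fails  (r3,s2):fails  (r3,s3):holds  (r3,s4):holds  (r3,s5):fails  (r3,s6):fails  (r4,s2):fails  (r4,s3):fails  (r4,s4):holds  (r4,s5):holds  (r5,s1):holds  (r5,s6):fails
Scope holds for 7 pair(s), so the sentence is false.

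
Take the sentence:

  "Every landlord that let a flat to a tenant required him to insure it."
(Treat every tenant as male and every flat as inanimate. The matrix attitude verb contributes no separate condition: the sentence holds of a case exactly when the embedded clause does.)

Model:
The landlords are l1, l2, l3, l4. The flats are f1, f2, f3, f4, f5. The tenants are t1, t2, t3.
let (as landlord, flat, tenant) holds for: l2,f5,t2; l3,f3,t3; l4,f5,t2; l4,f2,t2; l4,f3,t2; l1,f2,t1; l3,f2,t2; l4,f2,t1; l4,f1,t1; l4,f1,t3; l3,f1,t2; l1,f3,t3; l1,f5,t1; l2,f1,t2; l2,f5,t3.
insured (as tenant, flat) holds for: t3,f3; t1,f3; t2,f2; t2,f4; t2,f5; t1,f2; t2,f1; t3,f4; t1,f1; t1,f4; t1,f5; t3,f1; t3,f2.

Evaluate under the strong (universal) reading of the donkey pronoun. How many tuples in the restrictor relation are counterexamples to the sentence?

2

"him" takes "a tenant" as antecedent and "it" takes "a flat"; both are donkey pronouns co-varying with the restrictor.
Strong reading: for every (l,f,t) with let(l,f,t), insured(t,f).
Restrictor triples: (l1,f2,t1)→insured(t1,f2) ✓  (l1,f3,t3)→insured(t3,f3) ✓  (l1,f5,t1)→insured(t1,f5) ✓  (l2,f1,t2)→insured(t2,f1) ✓  (l2,f5,t2)→insured(t2,f5) ✓  (l2,f5,t3)→insured(t3,f5) ✗  (l3,f1,t2)→insured(t2,f1) ✓  (l3,f2,t2)→insured(t2,f2) ✓  (l3,f3,t3)→insured(t3,f3) ✓  (l4,f1,t1)→insured(t1,f1) ✓  (l4,f1,t3)→insured(t3,f1) ✓  (l4,f2,t1)→insured(t1,f2) ✓  (l4,f2,t2)→insured(t2,f2) ✓  (l4,f3,t2)→insured(t2,f3) ✗  (l4,f5,t2)→insured(t2,f5) ✓
Counterexamples (restrictor triples failing the scope): 2.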